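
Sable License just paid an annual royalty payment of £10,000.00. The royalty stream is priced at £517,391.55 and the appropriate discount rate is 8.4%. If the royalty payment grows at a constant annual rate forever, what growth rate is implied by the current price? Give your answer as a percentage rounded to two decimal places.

6.34%

P = D₀(1+g)/(r−g) ⇒ P(r−g) = D₀(1+g) ⇒ g(P+D₀) = P·r − D₀
g = (P·r − D₀)/(P + D₀) = (£517,391.55×0.084 − £10,000.00) / (£517,391.55 + £10,000.00) = 0.063446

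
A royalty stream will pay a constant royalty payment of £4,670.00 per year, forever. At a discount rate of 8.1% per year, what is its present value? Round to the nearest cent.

Level perpetuity: PV = C / r = £4,670.00 / 0.081 = £57,654.32

£57654.32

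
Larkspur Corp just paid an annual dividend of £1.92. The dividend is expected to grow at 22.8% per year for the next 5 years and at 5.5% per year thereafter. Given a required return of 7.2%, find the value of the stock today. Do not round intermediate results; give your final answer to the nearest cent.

£249.73

D_1 = 2.35776
D_2 = 2.89533
D_3 = 3.55546
D_4 = 4.36611
D_5 = 5.36158
Terminal value at year 5: TV = D_5×(1+g_2)/(r−g_2) = 5.65647/0.017 = 332.73356
P_0 = D_1/(1+r)^1 + D_2/(1+r)^2 + D_3/(1+r)^3 + D_4/(1+r)^4 + D_5/(1+r)^5 + TV/(1+r)^5
    = 2.19940 + 2.51947 + 2.88610 + 3.30610 + 3.78721 + 235.02966 = 249.72794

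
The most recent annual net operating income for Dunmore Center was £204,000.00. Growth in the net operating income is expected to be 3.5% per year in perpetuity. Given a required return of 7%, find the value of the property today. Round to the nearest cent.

D₁ = D₀ × (1 + g) = £204,000.00 × 1.035 = £211,140.0000
Growing perpetuity: P = D₁ / (r − g) = £211,140.0000 / (0.07 − 0.035) = £6,032,571.43

£6032571.43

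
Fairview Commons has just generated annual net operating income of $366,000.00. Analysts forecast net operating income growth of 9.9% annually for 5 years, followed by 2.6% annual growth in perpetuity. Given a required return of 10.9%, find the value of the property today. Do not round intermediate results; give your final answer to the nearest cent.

D_1 = 402234.00000
D_2 = 442055.16600
D_3 = 485818.62743
D_4 = 533914.67155
D_5 = 586772.22403
Terminal value at year 5: TV = D_5×(1+g_2)/(r−g_2) = 602028.30186/0.083 = 7253353.03444
P_0 = D_1/(1+r)^1 + D_2/(1+r)^2 + D_3/(1+r)^3 + D_4/(1+r)^4 + D_5/(1+r)^5 + TV/(1+r)^5
    = 362699.72949 + 359429.21795 + 356188.19705 + 352976.40086 + 349793.56587 + 4323954.19975 = 6105041.31096

$6105041.31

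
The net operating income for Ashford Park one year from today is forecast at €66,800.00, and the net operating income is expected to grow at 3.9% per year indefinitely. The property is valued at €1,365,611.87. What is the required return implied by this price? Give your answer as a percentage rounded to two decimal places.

P = D₁/(r − g) ⇒ r = D₁/P + g = €66,800.0000/€1,365,611.87 + 0.039 = 0.048916 + 0.039 = 0.087916

8.79%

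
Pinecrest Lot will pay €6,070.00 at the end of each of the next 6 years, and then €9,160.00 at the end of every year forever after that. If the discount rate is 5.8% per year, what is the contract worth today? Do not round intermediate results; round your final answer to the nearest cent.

PV of 6-year annuity: €6,070.00 × [1 − (1+0.058)^−6] / 0.058 = 30036.64203
Perpetuity value at year 6: €9,160.00 / 0.058 = 157931.03448
PV of perpetuity: 157931.03448 / (1+0.058)^6 = 112603.91076
Total PV = 30036.64203 + 112603.91076 = 142640.55279

€142640.55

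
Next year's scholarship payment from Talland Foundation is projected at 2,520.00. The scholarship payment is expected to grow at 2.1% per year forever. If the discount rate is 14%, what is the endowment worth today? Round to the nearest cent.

21176.47

Growing perpetuity: P = D₁ / (r − g) = 2,520.0000 / (0.14 − 0.021) = 21,176.47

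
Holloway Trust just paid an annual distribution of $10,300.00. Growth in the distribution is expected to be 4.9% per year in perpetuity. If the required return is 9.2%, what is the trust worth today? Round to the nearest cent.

$251272.09

D₁ = D₀ × (1 + g) = $10,300.00 × 1.049 = $10,804.7000
Growing perpetuity: P = D₁ / (r − g) = $10,804.7000 / (0.092 − 0.049) = $251,272.09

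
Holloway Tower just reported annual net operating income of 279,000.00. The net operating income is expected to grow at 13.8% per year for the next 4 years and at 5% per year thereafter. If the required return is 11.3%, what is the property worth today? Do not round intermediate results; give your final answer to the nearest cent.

6262170.20

D_1 = 317502.00000
D_2 = 361317.27600
D_3 = 411179.06009
D_4 = 467921.77038
Terminal value at year 4: TV = D_4×(1+g_2)/(r−g_2) = 491317.85890/0.063 = 7798696.17300
P_0 = D_1/(1+r)^1 + D_2/(1+r)^2 + D_3/(1+r)^3 + D_4/(1+r)^4 + TV/(1+r)^4
    = 285266.84636 + 291674.45747 + 298225.99514 + 304924.69225 + 5082078.20417 = 6262170.19539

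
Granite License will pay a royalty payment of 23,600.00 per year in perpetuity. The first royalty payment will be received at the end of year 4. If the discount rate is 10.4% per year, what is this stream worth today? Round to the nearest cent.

Value at end of year 3: C / r = 23,600.00 / 0.104 = 226,923.0769
Discount to today: PV = 226,923.0769 / (1 + 0.104)^3 = 226,923.0769 / 1.345573 = 168,644.21

168644.21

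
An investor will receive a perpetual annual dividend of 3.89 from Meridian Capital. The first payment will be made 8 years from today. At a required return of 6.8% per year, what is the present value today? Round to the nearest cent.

36.09

Value at end of year 7: C / r = 3.89 / 0.068 = 57.2059
Discount to today: PV = 57.2059 / (1 + 0.068)^7 = 57.2059 / 1.584889 = 36.09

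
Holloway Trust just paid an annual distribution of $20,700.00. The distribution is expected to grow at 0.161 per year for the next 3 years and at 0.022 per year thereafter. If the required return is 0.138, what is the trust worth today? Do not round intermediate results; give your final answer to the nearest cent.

D_1 = 24032.70000
D_2 = 27901.96470
D_3 = 32394.18102
Terminal value at year 3: TV = D_3×(1+g_2)/(r−g_2) = 33106.85300/0.116 = 285403.90516
P_0 = D_1/(1+r)^1 + D_2/(1+r)^2 + D_3/(1+r)^3 + TV/(1+r)^3
    = 21118.36555 + 21545.18665 + 21980.63418 + 193656.96668 = 258301.15307

$258301.15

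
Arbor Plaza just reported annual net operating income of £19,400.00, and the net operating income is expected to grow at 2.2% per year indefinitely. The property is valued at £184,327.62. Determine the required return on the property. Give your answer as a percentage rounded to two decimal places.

D₁ = £19,400.00 × 1.022 = £19,826.8000
P = D₁/(r − g) ⇒ r = D₁/P + g = £19,826.8000/£184,327.62 + 0.022 = 0.107563 + 0.022 = 0.129563

12.96%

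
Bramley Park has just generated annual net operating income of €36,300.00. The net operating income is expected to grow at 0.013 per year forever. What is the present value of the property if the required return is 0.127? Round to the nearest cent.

€322560.53

D₁ = D₀ × (1 + g) = €36,300.00 × 1.013 = €36,771.9000
Growing perpetuity: P = D₁ / (r − g) = €36,771.9000 / (0.127 − 0.013) = €322,560.53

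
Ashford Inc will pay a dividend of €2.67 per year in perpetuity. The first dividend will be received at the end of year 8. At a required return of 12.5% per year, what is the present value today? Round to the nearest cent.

Value at end of year 7: C / r = €2.67 / 0.125 = €21.3600
Discount to today: PV = €21.3600 / (1 + 0.125)^7 = €21.3600 / 2.280697 = €9.37

€9.37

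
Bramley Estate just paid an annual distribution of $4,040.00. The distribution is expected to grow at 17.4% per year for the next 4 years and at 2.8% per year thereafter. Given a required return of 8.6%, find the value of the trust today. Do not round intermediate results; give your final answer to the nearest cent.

D_1 = 4742.96000
D_2 = 5568.23504
D_3 = 6537.10794
D_4 = 7674.56472
Terminal value at year 4: TV = D_4×(1+g_2)/(r−g_2) = 7889.45253/0.058 = 136025.04362
P_0 = D_1/(1+r)^1 + D_2/(1+r)^2 + D_3/(1+r)^3 + D_4/(1+r)^4 + TV/(1+r)^4
    = 4367.36648 + 4721.25990 + 5103.82976 + 5517.39976 + 97791.15439 = 117501.01029

$117501.01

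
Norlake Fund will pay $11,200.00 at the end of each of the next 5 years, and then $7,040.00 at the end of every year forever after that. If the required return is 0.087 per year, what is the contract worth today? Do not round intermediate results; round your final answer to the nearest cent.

PV of 5-year annuity: $11,200.00 × [1 − (1+0.087)^−5] / 0.087 = 43905.32305
Perpetuity value at year 5: $7,040.00 / 0.087 = 80919.54023
PV of perpetuity: 80919.54023 / (1+0.087)^5 = 53321.90860
Total PV = 43905.32305 + 53321.90860 = 97227.23165

$97227.23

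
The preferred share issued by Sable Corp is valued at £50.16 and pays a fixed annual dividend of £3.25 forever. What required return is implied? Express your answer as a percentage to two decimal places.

6.48%

P = C/r ⇒ r = C/P = £3.25/£50.16 = 0.064793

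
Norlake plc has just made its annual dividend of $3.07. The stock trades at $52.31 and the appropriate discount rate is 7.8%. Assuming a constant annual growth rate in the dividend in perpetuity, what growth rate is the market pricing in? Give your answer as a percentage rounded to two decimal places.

P = D₀(1+g)/(r−g) ⇒ P(r−g) = D₀(1+g) ⇒ g(P+D₀) = P·r − D₀
g = (P·r − D₀)/(P + D₀) = ($52.31×0.078 − $3.07) / ($52.31 + $3.07) = 0.018241

1.82%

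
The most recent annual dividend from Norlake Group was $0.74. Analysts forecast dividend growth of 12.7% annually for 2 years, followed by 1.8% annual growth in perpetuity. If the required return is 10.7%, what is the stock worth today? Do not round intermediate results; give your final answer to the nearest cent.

D_1 = 0.83398
D_2 = 0.93990
Terminal value at year 2: TV = D_2×(1+g_2)/(r−g_2) = 0.95681/0.089 = 10.75071
P_0 = D_1/(1+r)^1 + D_2/(1+r)^2 + TV/(1+r)^2
    = 0.75337 + 0.76698 + 8.77288 = 10.29323

$10.29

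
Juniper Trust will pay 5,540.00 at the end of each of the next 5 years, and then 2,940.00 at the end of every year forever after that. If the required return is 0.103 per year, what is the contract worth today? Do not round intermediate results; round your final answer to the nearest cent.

PV of 5-year annuity: 5,540.00 × [1 − (1+0.103)^−5] / 0.103 = 20840.99313
Perpetuity value at year 5: 2,940.00 / 0.103 = 28543.68932
PV of perpetuity: 28543.68932 / (1+0.103)^5 = 17483.66770
Total PV = 20840.99313 + 17483.66770 = 38324.66082

38324.66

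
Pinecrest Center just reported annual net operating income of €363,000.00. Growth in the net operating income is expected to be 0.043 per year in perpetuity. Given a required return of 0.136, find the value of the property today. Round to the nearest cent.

D₁ = D₀ × (1 + g) = €363,000.00 × 1.043 = €378,609.0000
Growing perpetuity: P = D₁ / (r − g) = €378,609.0000 / (0.136 − 0.043) = €4,071,064.52

€4071064.52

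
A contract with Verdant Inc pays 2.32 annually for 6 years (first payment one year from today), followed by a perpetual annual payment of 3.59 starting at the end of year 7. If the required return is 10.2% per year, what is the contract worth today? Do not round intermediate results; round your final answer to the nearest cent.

PV of 6-year annuity: 2.32 × [1 − (1+0.102)^−6] / 0.102 = 10.04526
Perpetuity value at year 6: 3.59 / 0.102 = 35.19608
PV of perpetuity: 35.19608 / (1+0.102)^6 = 19.65191
Total PV = 10.04526 + 19.65191 = 29.69717

29.70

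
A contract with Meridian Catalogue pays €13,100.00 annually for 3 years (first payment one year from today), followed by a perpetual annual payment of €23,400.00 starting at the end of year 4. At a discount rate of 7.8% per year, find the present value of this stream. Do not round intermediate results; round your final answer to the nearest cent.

PV of 3-year annuity: €13,100.00 × [1 − (1+0.078)^−3] / 0.078 = 33882.17511
Perpetuity value at year 3: €23,400.00 / 0.078 = 300000.00000
PV of perpetuity: 300000.00000 / (1+0.078)^3 = 239477.64141
Total PV = 33882.17511 + 239477.64141 = 273359.81652

€273359.82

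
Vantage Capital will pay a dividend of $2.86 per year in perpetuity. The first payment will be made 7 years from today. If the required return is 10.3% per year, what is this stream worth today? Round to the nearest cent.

$15.42

Value at end of year 6: C / r = $2.86 / 0.103 = $27.7670
Discount to today: PV = $27.7670 / (1 + 0.103)^6 = $27.7670 / 1.800749 = $15.42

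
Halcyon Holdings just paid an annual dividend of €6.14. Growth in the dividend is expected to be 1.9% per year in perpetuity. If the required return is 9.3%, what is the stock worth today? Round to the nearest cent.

D₁ = D₀ × (1 + g) = €6.14 × 1.019 = €6.2567
Growing perpetuity: P = D₁ / (r − g) = €6.2567 / (0.093 − 0.019) = €84.55

€84.55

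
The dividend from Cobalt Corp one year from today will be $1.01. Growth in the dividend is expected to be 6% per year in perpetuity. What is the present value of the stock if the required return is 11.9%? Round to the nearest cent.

Growing perpetuity: P = D₁ / (r − g) = $1.0100 / (0.119 − 0.06) = $17.12

$17.12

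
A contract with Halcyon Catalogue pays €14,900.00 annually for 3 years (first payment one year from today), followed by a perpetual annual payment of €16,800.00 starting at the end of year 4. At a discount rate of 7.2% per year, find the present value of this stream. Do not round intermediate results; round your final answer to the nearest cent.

PV of 3-year annuity: €14,900.00 × [1 − (1+0.072)^−3] / 0.072 = 38959.86520
Perpetuity value at year 3: €16,800.00 / 0.072 = 233333.33333
PV of perpetuity: 233333.33333 / (1+0.072)^3 = 189405.43163
Total PV = 38959.86520 + 189405.43163 = 228365.29683

€228365.30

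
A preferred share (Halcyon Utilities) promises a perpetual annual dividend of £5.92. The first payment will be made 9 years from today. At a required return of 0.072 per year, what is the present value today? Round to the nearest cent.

£47.14

Value at end of year 8: C / r = £5.92 / 0.072 = £82.2222
Discount to today: PV = £82.2222 / (1 + 0.072)^8 = £82.2222 / 1.744047 = £47.14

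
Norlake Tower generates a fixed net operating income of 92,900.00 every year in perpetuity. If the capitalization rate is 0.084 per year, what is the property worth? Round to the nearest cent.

Level perpetuity: PV = C / r = 92,900.00 / 0.084 = 1,105,952.38

1105952.38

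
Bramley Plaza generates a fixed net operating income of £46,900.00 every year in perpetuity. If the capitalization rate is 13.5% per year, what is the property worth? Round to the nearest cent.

Level perpetuity: PV = C / r = £46,900.00 / 0.135 = £347,407.41

£347407.41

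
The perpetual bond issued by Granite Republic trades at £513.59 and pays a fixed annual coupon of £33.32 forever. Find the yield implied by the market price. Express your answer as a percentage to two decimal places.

P = C/r ⇒ r = C/P = £33.32/£513.59 = 0.064877

6.49%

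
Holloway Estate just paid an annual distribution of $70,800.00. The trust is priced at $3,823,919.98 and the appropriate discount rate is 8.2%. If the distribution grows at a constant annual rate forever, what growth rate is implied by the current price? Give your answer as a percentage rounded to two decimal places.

6.23%

P = D₀(1+g)/(r−g) ⇒ P(r−g) = D₀(1+g) ⇒ g(P+D₀) = P·r − D₀
g = (P·r − D₀)/(P + D₀) = ($3,823,919.98×0.082 − $70,800.00) / ($3,823,919.98 + $70,800.00) = 0.062331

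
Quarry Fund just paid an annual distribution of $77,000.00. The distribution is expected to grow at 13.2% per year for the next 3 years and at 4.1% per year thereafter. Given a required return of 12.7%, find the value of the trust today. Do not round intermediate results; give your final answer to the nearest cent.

D_1 = 87164.00000
D_2 = 98669.64800
D_3 = 111694.04154
Terminal value at year 3: TV = D_3×(1+g_2)/(r−g_2) = 116273.49724/0.086 = 1352017.40976
P_0 = D_1/(1+r)^1 + D_2/(1+r)^2 + D_3/(1+r)^3 + TV/(1+r)^3
    = 77341.61491 + 77684.74541 + 78029.39823 + 944518.64598 = 1177574.40452

$1177574.40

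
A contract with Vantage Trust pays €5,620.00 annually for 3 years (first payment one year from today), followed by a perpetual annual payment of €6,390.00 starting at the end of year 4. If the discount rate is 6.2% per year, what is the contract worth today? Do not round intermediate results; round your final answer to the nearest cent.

PV of 3-year annuity: €5,620.00 × [1 − (1+0.062)^−3] / 0.062 = 14966.91215
Perpetuity value at year 3: €6,390.00 / 0.062 = 103064.51613
PV of perpetuity: 103064.51613 / (1+0.062)^3 = 86046.97722
Total PV = 14966.91215 + 86046.97722 = 101013.88937

€101013.89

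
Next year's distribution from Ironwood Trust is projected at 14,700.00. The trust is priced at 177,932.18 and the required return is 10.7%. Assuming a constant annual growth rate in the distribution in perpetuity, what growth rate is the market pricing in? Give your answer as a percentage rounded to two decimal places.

2.44%

P = D₁/(r−g) ⇒ g = r − D₁/P = 0.107 − 14,700.00/177,932.18 = 0.024384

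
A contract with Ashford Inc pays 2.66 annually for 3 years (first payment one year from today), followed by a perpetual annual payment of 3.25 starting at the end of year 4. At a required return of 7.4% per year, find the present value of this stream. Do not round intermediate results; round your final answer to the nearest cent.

42.38

PV of 3-year annuity: 2.66 × [1 − (1+0.074)^−3] / 0.074 = 6.92998
Perpetuity value at year 3: 3.25 / 0.074 = 43.91892
PV of perpetuity: 43.91892 / (1+0.074)^3 = 35.45184
Total PV = 6.92998 + 35.45184 = 42.38182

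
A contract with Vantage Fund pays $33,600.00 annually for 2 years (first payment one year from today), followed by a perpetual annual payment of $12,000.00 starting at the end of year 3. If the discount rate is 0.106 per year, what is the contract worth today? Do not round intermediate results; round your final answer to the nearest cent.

$150395.47

PV of 2-year annuity: $33,600.00 × [1 − (1+0.106)^−2] / 0.106 = 57847.87236
Perpetuity value at year 2: $12,000.00 / 0.106 = 113207.54717
PV of perpetuity: 113207.54717 / (1+0.106)^2 = 92547.59275
Total PV = 57847.87236 + 92547.59275 = 150395.46512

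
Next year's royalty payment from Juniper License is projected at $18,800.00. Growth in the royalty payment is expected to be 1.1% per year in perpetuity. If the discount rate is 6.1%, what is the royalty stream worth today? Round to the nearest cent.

$376000.00

Growing perpetuity: P = D₁ / (r − g) = $18,800.0000 / (0.061 − 0.011) = $376,000.00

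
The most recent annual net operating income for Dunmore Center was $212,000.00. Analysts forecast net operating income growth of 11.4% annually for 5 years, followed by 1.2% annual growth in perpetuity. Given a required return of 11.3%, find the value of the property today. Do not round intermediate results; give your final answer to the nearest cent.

D_1 = 236168.00000
D_2 = 263091.15200
D_3 = 293083.54333
D_4 = 326495.06727
D_5 = 363715.50494
Terminal value at year 5: TV = D_5×(1+g_2)/(r−g_2) = 368080.09100/0.101 = 3644357.33659
P_0 = D_1/(1+r)^1 + D_2/(1+r)^2 + D_3/(1+r)^3 + D_4/(1+r)^4 + D_5/(1+r)^5 + TV/(1+r)^5
    = 212190.47619 + 212381.12352 + 212571.94214 + 212762.93220 + 212954.09387 + 2133757.85142 = 3196618.41934

$3196618.42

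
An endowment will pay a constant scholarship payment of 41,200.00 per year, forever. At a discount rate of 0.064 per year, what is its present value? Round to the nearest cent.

Level perpetuity: PV = C / r = 41,200.00 / 0.064 = 643,750.00

643750.00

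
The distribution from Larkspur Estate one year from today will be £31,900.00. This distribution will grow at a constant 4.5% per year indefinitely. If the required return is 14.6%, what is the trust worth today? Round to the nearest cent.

Growing perpetuity: P = D₁ / (r − g) = £31,900.0000 / (0.146 − 0.045) = £315,841.58

£315841.58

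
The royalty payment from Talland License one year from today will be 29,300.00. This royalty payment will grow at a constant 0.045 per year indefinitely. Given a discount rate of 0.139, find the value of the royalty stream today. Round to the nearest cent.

311702.13

Growing perpetuity: P = D₁ / (r − g) = 29,300.0000 / (0.139 − 0.045) = 311,702.13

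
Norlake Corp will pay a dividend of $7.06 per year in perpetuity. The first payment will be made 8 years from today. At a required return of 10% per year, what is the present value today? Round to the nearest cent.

Value at end of year 7: C / r = $7.06 / 0.1 = $70.6000
Discount to today: PV = $70.6000 / (1 + 0.1)^7 = $70.6000 / 1.948717 = $36.23

$36.23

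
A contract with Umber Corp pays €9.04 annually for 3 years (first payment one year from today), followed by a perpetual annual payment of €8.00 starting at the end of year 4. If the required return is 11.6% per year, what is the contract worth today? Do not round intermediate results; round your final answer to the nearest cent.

PV of 3-year annuity: €9.04 × [1 − (1+0.116)^−3] / 0.116 = 21.86267
Perpetuity value at year 3: €8.00 / 0.116 = 68.96552
PV of perpetuity: 68.96552 / (1+0.116)^3 = 49.61802
Total PV = 21.86267 + 49.61802 = 71.48069

€71.48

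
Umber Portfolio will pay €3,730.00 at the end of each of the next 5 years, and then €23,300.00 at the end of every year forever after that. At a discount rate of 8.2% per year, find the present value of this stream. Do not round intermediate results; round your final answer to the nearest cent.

€206419.16

PV of 5-year annuity: €3,730.00 × [1 − (1+0.082)^−5] / 0.082 = 14814.63389
Perpetuity value at year 5: €23,300.00 / 0.082 = 284146.34146
PV of perpetuity: 284146.34146 / (1+0.082)^5 = 191604.52653
Total PV = 14814.63389 + 191604.52653 = 206419.16043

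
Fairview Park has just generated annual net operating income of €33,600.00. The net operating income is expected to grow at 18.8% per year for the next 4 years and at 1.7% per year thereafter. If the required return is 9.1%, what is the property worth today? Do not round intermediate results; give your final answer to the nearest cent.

D_1 = 39916.80000
D_2 = 47421.15840
D_3 = 56336.33618
D_4 = 66927.56738
Terminal value at year 4: TV = D_4×(1+g_2)/(r−g_2) = 68065.33603/0.074 = 919801.83819
P_0 = D_1/(1+r)^1 + D_2/(1+r)^2 + D_3/(1+r)^3 + D_4/(1+r)^4 + TV/(1+r)^4
    = 36587.35105 + 39840.30527 + 43382.47724 + 47239.58108 + 649225.05346 = 816274.76810

€816274.77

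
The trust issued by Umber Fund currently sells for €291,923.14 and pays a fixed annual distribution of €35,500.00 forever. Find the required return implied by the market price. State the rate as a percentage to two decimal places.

12.16%

P = C/r ⇒ r = C/P = €35,500.00/€291,923.14 = 0.121607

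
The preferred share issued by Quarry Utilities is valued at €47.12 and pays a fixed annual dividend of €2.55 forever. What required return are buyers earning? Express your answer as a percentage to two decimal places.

P = C/r ⇒ r = C/P = €2.55/€47.12 = 0.054117

5.41%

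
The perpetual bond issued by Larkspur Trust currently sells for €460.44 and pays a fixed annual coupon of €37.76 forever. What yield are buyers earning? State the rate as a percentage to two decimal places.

P = C/r ⇒ r = C/P = €37.76/€460.44 = 0.082009

8.20%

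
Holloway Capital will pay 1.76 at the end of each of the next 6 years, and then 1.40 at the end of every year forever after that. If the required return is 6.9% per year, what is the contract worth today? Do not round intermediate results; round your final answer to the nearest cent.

22.01

PV of 6-year annuity: 1.76 × [1 − (1+0.069)^−6] / 0.069 = 8.41507
Perpetuity value at year 6: 1.40 / 0.069 = 20.28986
PV of perpetuity: 20.28986 / (1+0.069)^6 = 13.59605
Total PV = 8.41507 + 13.59605 = 22.01112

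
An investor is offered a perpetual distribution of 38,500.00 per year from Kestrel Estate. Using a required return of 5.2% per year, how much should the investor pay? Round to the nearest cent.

Level perpetuity: PV = C / r = 38,500.00 / 0.052 = 740,384.62

740384.62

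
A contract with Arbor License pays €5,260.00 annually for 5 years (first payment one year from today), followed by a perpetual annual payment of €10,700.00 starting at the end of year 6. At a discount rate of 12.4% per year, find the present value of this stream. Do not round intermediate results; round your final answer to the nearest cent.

€66873.12

PV of 5-year annuity: €5,260.00 × [1 − (1+0.124)^−5] / 0.124 = 18774.72590
Perpetuity value at year 5: €10,700.00 / 0.124 = 86290.32258
PV of perpetuity: 86290.32258 / (1+0.124)^5 = 48098.38966
Total PV = 18774.72590 + 48098.38966 = 66873.11556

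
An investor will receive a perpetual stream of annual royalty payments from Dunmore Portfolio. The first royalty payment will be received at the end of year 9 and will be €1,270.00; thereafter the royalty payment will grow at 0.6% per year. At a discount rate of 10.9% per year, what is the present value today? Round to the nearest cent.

€5389.07

Value at end of year 8: C₁ / (r − g) = €1,270.00 / (0.109 − 0.006) = €12,330.0971
Discount to today: PV = €12,330.0971 / (1 + 0.109)^8 = €12,330.0971 / 2.287981 = €5,389.07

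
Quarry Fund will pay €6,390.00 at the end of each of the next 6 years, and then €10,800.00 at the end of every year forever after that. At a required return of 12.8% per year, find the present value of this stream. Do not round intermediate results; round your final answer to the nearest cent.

€66647.18

PV of 6-year annuity: €6,390.00 × [1 − (1+0.128)^−6] / 0.128 = 25687.25074
Perpetuity value at year 6: €10,800.00 / 0.128 = 84375.00000
PV of perpetuity: 84375.00000 / (1+0.128)^6 = 40959.92832
Total PV = 25687.25074 + 40959.92832 = 66647.17906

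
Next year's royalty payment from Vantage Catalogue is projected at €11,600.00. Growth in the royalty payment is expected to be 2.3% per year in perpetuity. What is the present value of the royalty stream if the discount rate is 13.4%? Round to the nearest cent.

Growing perpetuity: P = D₁ / (r − g) = €11,600.0000 / (0.134 − 0.023) = €104,504.50

€104504.50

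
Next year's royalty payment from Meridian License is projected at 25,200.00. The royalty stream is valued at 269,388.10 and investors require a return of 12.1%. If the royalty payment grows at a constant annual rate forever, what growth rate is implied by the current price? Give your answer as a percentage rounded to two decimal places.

2.75%

P = D₁/(r−g) ⇒ g = r − D₁/P = 0.121 − 25,200.00/269,388.10 = 0.027455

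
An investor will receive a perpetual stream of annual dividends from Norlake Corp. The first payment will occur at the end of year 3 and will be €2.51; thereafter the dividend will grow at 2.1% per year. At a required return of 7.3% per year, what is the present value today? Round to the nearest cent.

Value at end of year 2: C₁ / (r − g) = €2.51 / (0.073 − 0.021) = €48.2692
Discount to today: PV = €48.2692 / (1 + 0.073)^2 = €48.2692 / 1.151329 = €41.92

€41.92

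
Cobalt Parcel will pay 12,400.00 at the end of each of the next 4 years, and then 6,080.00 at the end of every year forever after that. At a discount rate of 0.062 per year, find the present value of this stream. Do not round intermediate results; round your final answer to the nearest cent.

PV of 4-year annuity: 12,400.00 × [1 − (1+0.062)^−4] / 0.062 = 42771.26196
Perpetuity value at year 4: 6,080.00 / 0.062 = 98064.51613
PV of perpetuity: 98064.51613 / (1+0.062)^4 = 77092.80059
Total PV = 42771.26196 + 77092.80059 = 119864.06255

119864.06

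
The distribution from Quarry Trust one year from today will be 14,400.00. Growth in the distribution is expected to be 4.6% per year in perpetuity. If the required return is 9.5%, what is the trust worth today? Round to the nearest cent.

Growing perpetuity: P = D₁ / (r − g) = 14,400.0000 / (0.095 − 0.046) = 293,877.55

293877.55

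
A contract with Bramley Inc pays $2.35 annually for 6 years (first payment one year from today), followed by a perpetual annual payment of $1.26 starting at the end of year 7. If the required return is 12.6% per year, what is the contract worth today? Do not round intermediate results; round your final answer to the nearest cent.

$14.41

PV of 6-year annuity: $2.35 × [1 − (1+0.126)^−6] / 0.126 = 9.49983
Perpetuity value at year 6: $1.26 / 0.126 = 10.00000
PV of perpetuity: 10.00000 / (1+0.126)^6 = 4.90648
Total PV = 9.49983 + 4.90648 = 14.40630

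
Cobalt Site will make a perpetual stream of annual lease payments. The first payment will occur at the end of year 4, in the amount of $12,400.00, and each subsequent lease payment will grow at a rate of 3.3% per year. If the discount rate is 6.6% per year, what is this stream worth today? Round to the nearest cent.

$310195.96

Value at end of year 3: C₁ / (r − g) = $12,400.00 / (0.066 − 0.033) = $375,757.5758
Discount to today: PV = $375,757.5758 / (1 + 0.066)^3 = $375,757.5758 / 1.211355 = $310,195.96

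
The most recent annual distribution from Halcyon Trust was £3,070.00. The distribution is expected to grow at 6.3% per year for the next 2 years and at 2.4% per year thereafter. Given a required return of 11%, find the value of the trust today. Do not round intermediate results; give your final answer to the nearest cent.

£39279.89

D_1 = 3263.41000
D_2 = 3469.00483
Terminal value at year 2: TV = D_2×(1+g_2)/(r−g_2) = 3552.26095/0.086 = 41305.35984
P_0 = D_1/(1+r)^1 + D_2/(1+r)^2 + TV/(1+r)^2
    = 2940.00901 + 2815.52214 + 33524.35666 = 39279.88781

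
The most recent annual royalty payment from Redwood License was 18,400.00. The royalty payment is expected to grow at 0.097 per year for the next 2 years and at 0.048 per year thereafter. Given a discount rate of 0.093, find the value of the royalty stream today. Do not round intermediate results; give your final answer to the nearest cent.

468659.99

D_1 = 20184.80000
D_2 = 22142.72560
Terminal value at year 2: TV = D_2×(1+g_2)/(r−g_2) = 23205.57643/0.045 = 515679.47620
P_0 = D_1/(1+r)^1 + D_2/(1+r)^2 + TV/(1+r)^2
    = 18467.33760 + 18534.92164 + 431657.73059 = 468659.98983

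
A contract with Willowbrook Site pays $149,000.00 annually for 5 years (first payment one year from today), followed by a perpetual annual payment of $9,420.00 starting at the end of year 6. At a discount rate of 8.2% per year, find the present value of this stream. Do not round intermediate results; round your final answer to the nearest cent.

PV of 5-year annuity: $149,000.00 × [1 − (1+0.082)^−5] / 0.082 = 591791.00535
Perpetuity value at year 5: $9,420.00 / 0.082 = 114878.04878
PV of perpetuity: 114878.04878 / (1+0.082)^5 = 77464.14764
Total PV = 591791.00535 + 77464.14764 = 669255.15299

$669255.15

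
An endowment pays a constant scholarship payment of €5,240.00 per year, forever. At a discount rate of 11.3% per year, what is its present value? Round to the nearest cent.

Level perpetuity: PV = C / r = €5,240.00 / 0.113 = €46,371.68

€46371.68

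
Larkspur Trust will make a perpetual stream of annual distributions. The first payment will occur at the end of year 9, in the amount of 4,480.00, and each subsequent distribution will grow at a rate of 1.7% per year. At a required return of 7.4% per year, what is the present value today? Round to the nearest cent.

Value at end of year 8: C₁ / (r − g) = 4,480.00 / (0.074 − 0.017) = 78,596.4912
Discount to today: PV = 78,596.4912 / (1 + 0.074)^8 = 78,596.4912 / 1.770249 = 44,398.56

44398.56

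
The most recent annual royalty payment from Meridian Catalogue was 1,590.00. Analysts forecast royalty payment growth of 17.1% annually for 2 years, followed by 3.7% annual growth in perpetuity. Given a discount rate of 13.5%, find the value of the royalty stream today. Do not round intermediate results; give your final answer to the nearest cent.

21241.92

D_1 = 1861.89000
D_2 = 2180.27319
Terminal value at year 2: TV = D_2×(1+g_2)/(r−g_2) = 2260.94330/0.098 = 23070.84998
P_0 = D_1/(1+r)^1 + D_2/(1+r)^2 + TV/(1+r)^2
    = 1640.43172 + 1692.46303 + 17909.02209 = 21241.91684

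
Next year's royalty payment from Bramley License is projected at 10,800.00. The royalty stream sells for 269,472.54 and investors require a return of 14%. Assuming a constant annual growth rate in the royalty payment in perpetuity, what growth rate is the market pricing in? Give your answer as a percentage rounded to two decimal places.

9.99%

P = D₁/(r−g) ⇒ g = r − D₁/P = 0.14 − 10,800.00/269,472.54 = 0.099922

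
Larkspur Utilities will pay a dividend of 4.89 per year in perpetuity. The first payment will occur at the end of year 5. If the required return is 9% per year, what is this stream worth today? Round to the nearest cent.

Value at end of year 4: C / r = 4.89 / 0.09 = 54.3333
Discount to today: PV = 54.3333 / (1 + 0.09)^4 = 54.3333 / 1.411582 = 38.49

38.49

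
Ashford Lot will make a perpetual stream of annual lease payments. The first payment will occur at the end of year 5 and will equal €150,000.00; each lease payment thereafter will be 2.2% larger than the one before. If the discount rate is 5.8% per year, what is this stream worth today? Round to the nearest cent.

Value at end of year 4: C₁ / (r − g) = €150,000.00 / (0.058 − 0.022) = €4,166,666.6667
Discount to today: PV = €4,166,666.6667 / (1 + 0.058)^4 = €4,166,666.6667 / 1.252976 = €3,325,416.81

€3325416.81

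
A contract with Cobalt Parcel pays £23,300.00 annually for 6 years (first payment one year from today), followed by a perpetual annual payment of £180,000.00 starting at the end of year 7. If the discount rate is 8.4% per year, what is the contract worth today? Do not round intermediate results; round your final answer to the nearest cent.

£1427159.01

PV of 6-year annuity: £23,300.00 × [1 − (1+0.084)^−6] / 0.084 = 106418.42017
Perpetuity value at year 6: £180,000.00 / 0.084 = 2142857.14286
PV of perpetuity: 2142857.14286 / (1+0.084)^6 = 1320740.59217
Total PV = 106418.42017 + 1320740.59217 = 1427159.01234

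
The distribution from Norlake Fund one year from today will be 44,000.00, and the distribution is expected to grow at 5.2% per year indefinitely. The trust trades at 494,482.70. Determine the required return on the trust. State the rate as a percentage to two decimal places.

P = D₁/(r − g) ⇒ r = D₁/P + g = 44,000.0000/494,482.70 + 0.052 = 0.088982 + 0.052 = 0.140982

14.10%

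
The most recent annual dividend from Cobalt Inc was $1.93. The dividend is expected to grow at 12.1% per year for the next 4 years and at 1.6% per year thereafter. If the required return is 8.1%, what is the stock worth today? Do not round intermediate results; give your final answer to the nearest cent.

$43.35

D_1 = 2.16353
D_2 = 2.42532
D_3 = 2.71878
D_4 = 3.04775
Terminal value at year 4: TV = D_4×(1+g_2)/(r−g_2) = 3.09652/0.065 = 47.63872
P_0 = D_1/(1+r)^1 + D_2/(1+r)^2 + D_3/(1+r)^3 + D_4/(1+r)^4 + TV/(1+r)^4
    = 2.00142 + 2.07547 + 2.15227 + 2.23191 + 34.88649 = 43.34757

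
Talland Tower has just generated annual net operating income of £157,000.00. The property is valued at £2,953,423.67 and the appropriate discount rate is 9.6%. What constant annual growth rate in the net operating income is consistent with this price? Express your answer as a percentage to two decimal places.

P = D₀(1+g)/(r−g) ⇒ P(r−g) = D₀(1+g) ⇒ g(P+D₀) = P·r − D₀
g = (P·r − D₀)/(P + D₀) = (£2,953,423.67×0.096 − £157,000.00) / (£2,953,423.67 + £157,000.00) = 0.040679

4.07%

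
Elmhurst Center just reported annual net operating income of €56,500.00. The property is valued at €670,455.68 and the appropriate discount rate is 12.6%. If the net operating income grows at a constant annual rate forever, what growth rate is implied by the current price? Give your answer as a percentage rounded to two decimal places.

3.85%

P = D₀(1+g)/(r−g) ⇒ P(r−g) = D₀(1+g) ⇒ g(P+D₀) = P·r − D₀
g = (P·r − D₀)/(P + D₀) = (€670,455.68×0.126 − €56,500.00) / (€670,455.68 + €56,500.00) = 0.038486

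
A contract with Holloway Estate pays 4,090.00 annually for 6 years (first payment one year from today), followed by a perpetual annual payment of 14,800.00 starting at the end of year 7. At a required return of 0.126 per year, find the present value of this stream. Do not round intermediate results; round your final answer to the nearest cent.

PV of 6-year annuity: 4,090.00 × [1 − (1+0.126)^−6] / 0.126 = 16533.74141
Perpetuity value at year 6: 14,800.00 / 0.126 = 117460.31746
PV of perpetuity: 117460.31746 / (1+0.126)^6 = 57631.61995
Total PV = 16533.74141 + 57631.61995 = 74165.36135

74165.36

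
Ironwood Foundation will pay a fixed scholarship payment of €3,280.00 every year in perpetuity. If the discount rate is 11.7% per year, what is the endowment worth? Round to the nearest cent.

€28034.19

Level perpetuity: PV = C / r = €3,280.00 / 0.117 = €28,034.19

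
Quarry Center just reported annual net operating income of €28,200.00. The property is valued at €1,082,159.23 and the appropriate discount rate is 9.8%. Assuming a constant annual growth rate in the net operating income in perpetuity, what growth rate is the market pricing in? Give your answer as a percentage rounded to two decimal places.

P = D₀(1+g)/(r−g) ⇒ P(r−g) = D₀(1+g) ⇒ g(P+D₀) = P·r − D₀
g = (P·r − D₀)/(P + D₀) = (€1,082,159.23×0.098 − €28,200.00) / (€1,082,159.23 + €28,200.00) = 0.070114

7.01%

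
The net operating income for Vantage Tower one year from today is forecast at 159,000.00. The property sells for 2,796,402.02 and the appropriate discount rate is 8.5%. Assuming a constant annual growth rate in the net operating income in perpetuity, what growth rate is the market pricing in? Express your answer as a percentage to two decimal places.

P = D₁/(r−g) ⇒ g = r − D₁/P = 0.085 − 159,000.00/2,796,402.02 = 0.028141

2.81%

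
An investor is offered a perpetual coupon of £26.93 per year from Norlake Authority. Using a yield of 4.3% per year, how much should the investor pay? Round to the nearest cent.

£626.28

Level perpetuity: PV = C / r = £26.93 / 0.043 = £626.28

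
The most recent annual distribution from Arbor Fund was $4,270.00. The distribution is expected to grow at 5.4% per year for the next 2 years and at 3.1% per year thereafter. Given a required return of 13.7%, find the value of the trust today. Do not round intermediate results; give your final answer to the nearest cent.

$43317.18

D_1 = 4500.58000
D_2 = 4743.61132
Terminal value at year 2: TV = D_2×(1+g_2)/(r−g_2) = 4890.66327/0.106 = 46138.33274
P_0 = D_1/(1+r)^1 + D_2/(1+r)^2 + TV/(1+r)^2
    = 3958.29376 + 3669.34179 + 35689.54140 = 43317.17695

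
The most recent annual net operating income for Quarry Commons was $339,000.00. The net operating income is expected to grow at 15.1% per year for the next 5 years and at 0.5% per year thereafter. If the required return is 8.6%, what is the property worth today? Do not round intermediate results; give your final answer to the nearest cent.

$7649570.63

D_1 = 390189.00000
D_2 = 449107.53900
D_3 = 516922.77739
D_4 = 594978.11677
D_5 = 684819.81241
Terminal value at year 5: TV = D_5×(1+g_2)/(r−g_2) = 688243.91147/0.081 = 8496838.41321
P_0 = D_1/(1+r)^1 + D_2/(1+r)^2 + D_3/(1+r)^3 + D_4/(1+r)^4 + D_5/(1+r)^5 + TV/(1+r)^5
    = 359290.05525 + 380794.52449 + 403586.09363 + 427741.79905 + 453343.28794 + 5624814.86893 = 7649570.62929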